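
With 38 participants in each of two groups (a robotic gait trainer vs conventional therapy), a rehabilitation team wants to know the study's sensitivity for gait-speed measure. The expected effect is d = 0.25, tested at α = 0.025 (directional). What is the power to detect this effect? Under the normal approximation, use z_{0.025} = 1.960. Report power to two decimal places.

For two equal groups, power = Φ(d·√(n/2) − z_{α}).
d·√(n/2) = 0.25 × √(38/2) = 0.25 × 4.359 = 1.090.
z_β = 1.090 − 1.960 = -0.870.
Power = Φ(-0.870) = 0.192.

power ≈ 0.19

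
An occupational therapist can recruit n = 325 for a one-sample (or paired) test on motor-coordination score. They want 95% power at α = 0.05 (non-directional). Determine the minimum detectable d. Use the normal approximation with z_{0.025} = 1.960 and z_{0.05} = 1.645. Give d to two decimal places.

d_min ≈ 0.20

For a single sample (or paired design) of n = 325: d_min = (z_{α/2} + z_β)/√n.
z-sum = 1.960 + 1.645 = 3.605.
d_min = 3.605 / √325 = 3.605 / 18.028 = 0.200.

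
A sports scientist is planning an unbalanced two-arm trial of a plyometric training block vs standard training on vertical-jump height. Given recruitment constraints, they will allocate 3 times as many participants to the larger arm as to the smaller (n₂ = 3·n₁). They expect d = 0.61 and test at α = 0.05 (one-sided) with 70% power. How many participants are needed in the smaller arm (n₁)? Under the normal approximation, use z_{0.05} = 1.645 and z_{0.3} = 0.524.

With allocation ratio k = n₂/n₁ = 3, Var(x̄₁−x̄₂) = σ²(1/n₁ + 1/(k·n₁)) = σ²·(k+1)/(k·n₁).
So n₁ = (1 + 1/k)·((z_{α} + z_β)/d)² = 1.333 × (2.169/0.61)².
n₁ = 1.333 × 12.64 = 16.9.
Round up: n₁ = 17, giving n₂ = 3 × 17 = 51.

n₁ = 17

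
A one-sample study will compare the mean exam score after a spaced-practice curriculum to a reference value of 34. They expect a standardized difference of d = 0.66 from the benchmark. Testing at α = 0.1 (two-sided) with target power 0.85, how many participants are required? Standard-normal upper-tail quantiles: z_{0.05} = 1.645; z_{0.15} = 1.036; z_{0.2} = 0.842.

For a one-sample test: n = ((z_{α/2} + z_β) / d)².
z_{α/2} + z_β = 1.645 + 1.036 = 2.681.
n = (2.681 / 0.66)² = 4.062² = 16.50.
Round up.

n = 17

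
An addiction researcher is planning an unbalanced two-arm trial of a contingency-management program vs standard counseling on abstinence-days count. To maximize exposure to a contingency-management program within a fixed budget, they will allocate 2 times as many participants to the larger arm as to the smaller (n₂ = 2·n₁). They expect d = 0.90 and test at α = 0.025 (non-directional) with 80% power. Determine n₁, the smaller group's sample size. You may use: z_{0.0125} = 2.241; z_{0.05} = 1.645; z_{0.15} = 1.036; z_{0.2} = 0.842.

n₁ = 18

With allocation ratio k = n₂/n₁ = 2, Var(x̄₁−x̄₂) = σ²(1/n₁ + 1/(k·n₁)) = σ²·(k+1)/(k·n₁).
So n₁ = (1 + 1/k)·((z_{α/2} + z_β)/d)² = 1.500 × (3.083/0.90)².
n₁ = 1.500 × 11.73 = 17.6.
Round up: n₁ = 18, giving n₂ = 2 × 18 = 36.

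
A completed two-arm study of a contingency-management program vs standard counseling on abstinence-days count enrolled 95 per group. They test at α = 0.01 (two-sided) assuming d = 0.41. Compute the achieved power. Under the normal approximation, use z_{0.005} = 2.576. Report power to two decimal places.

For two equal groups, power = Φ(d·√(n/2) − z_{α/2}).
d·√(n/2) = 0.41 × √(95/2) = 0.41 × 6.892 = 2.826.
z_β = 2.826 − 2.576 = 0.250.
Power = Φ(0.250) = 0.599.

power ≈ 0.60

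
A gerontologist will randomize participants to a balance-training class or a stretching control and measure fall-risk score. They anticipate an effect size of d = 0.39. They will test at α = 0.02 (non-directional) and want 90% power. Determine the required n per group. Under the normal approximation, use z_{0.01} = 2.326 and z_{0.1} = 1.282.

n = 172 per group

For two independent groups with equal n: n = 2·((z_{α/2} + z_β) / d)².
z_{α/2} + z_β = 2.326 + 1.282 = 3.608.
n = 2 × (3.608 / 0.39)² = 2 × 9.251² = 2 × 85.59 = 171.2.
Round up to the next whole participant.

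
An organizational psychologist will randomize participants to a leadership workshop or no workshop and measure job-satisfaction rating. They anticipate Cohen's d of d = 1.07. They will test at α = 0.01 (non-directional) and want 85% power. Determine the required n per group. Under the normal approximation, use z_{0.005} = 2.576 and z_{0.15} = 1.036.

n = 23 per group

For two independent groups with equal n: n = 2·((z_{α/2} + z_β) / d)².
z_{α/2} + z_β = 2.576 + 1.036 = 3.612.
n = 2 × (3.612 / 1.07)² = 2 × 3.376² = 2 × 11.40 = 22.8.
Round up to the next whole participant.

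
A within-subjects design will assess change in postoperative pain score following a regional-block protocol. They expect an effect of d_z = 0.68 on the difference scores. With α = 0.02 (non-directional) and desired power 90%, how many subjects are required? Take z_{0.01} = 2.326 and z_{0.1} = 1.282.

For a paired (one-sample on differences) test: n = ((z_{α/2} + z_β) / d)².
z_{α/2} + z_β = 2.326 + 1.282 = 3.608.
n = (3.608 / 0.68)² = 5.306² = 28.15.
Round up.

n = 29 pairs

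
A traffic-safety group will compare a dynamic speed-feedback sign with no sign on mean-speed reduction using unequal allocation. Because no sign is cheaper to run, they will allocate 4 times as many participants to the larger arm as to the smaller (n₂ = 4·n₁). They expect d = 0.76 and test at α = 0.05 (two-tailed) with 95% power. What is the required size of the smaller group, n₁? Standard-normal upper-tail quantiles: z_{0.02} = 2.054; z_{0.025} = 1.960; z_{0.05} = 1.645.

With allocation ratio k = n₂/n₁ = 4, Var(x̄₁−x̄₂) = σ²(1/n₁ + 1/(k·n₁)) = σ²·(k+1)/(k·n₁).
So n₁ = (1 + 1/k)·((z_{α/2} + z_β)/d)² = 1.250 × (3.605/0.76)².
n₁ = 1.250 × 22.50 = 28.1.
Round up: n₁ = 29, giving n₂ = 4 × 29 = 116.

n₁ = 29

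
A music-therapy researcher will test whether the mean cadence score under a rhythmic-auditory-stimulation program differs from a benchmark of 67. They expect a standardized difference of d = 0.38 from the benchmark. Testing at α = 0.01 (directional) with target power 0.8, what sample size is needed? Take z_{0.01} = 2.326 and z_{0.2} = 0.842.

n = 70

For a one-sample test: n = ((z_{α} + z_β) / d)².
z_{α} + z_β = 2.326 + 0.842 = 3.168.
n = (3.168 / 0.38)² = 8.337² = 69.50.
Round up.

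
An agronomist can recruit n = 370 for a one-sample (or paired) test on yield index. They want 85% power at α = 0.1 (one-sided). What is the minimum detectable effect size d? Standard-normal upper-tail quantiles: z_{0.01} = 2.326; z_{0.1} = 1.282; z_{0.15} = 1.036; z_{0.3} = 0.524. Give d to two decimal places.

For a single sample (or paired design) of n = 370: d_min = (z_{α} + z_β)/√n.
z-sum = 1.282 + 1.036 = 2.318.
d_min = 2.318 / √370 = 2.318 / 19.235 = 0.121.

d_min ≈ 0.12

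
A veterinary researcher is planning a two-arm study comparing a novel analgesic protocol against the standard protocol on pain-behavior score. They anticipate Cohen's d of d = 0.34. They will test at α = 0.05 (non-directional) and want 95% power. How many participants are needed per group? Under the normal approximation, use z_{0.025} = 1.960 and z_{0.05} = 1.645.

For two independent groups with equal n: n = 2·((z_{α/2} + z_β) / d)².
z_{α/2} + z_β = 1.960 + 1.645 = 3.605.
n = 2 × (3.605 / 0.34)² = 2 × 10.603² = 2 × 112.42 = 224.8.
Round up to the next whole participant.

n = 225 per group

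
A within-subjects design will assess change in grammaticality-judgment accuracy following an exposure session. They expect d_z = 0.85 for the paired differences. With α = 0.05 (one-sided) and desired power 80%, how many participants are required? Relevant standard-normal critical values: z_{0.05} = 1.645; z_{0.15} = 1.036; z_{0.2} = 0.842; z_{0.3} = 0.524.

For a paired (one-sample on differences) test: n = ((z_{α} + z_β) / d)².
z_{α} + z_β = 1.645 + 0.842 = 2.487.
n = (2.487 / 0.85)² = 2.926² = 8.56.
Round up.

n = 9 pairs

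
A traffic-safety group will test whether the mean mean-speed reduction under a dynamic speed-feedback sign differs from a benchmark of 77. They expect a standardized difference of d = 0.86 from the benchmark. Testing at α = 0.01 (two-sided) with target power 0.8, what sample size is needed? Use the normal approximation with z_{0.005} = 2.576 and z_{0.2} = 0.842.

For a one-sample test: n = ((z_{α/2} + z_β) / d)².
z_{α/2} + z_β = 2.576 + 0.842 = 3.418.
n = (3.418 / 0.86)² = 3.974² = 15.80.
Round up.

n = 16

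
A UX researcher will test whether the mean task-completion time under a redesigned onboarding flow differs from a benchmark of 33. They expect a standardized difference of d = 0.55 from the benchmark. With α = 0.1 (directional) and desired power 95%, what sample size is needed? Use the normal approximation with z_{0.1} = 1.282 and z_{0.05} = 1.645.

For a one-sample test: n = ((z_{α} + z_β) / d)².
z_{α} + z_β = 1.282 + 1.645 = 2.927.
n = (2.927 / 0.55)² = 5.322² = 28.32.
Round up.

n = 29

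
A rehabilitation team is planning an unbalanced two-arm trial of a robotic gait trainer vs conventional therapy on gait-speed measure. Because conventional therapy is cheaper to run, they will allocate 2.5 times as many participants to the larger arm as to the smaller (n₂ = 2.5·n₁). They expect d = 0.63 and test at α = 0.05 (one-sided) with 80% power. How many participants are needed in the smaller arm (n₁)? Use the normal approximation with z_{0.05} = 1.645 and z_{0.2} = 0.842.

n₁ = 22

With allocation ratio k = n₂/n₁ = 2.5, Var(x̄₁−x̄₂) = σ²(1/n₁ + 1/(k·n₁)) = σ²·(k+1)/(k·n₁).
So n₁ = (1 + 1/k)·((z_{α} + z_β)/d)² = 1.400 × (2.487/0.63)².
n₁ = 1.400 × 15.58 = 21.8.
Round up: n₁ = 22, giving n₂ = 2.5 × 22 = 55.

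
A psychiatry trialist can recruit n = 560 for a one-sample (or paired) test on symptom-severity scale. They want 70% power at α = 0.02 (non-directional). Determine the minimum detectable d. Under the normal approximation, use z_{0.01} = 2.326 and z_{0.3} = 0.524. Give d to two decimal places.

For a single sample (or paired design) of n = 560: d_min = (z_{α/2} + z_β)/√n.
z-sum = 2.326 + 0.524 = 2.850.
d_min = 2.850 / √560 = 2.850 / 23.664 = 0.120.

d_min ≈ 0.12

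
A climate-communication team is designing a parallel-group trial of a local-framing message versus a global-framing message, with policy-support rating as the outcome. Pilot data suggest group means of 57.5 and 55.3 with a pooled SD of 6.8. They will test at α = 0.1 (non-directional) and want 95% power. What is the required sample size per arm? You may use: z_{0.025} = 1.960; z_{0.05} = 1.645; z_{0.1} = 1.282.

n = 207 per group

Cohen's d = |M₁ − M₂| / SD_pooled = |57.5 − 55.3| / 6.8 = 2.2 / 6.8 = 0.324.
For two independent groups with equal n: n = 2·((z_{α/2} + z_β) / d)².
z_{α/2} + z_β = 1.645 + 1.645 = 3.290.
n = 2 × (3.290 / 0.324)² = 2 × 10.154² = 2 × 103.11 = 206.2.
Round up to the next whole participant.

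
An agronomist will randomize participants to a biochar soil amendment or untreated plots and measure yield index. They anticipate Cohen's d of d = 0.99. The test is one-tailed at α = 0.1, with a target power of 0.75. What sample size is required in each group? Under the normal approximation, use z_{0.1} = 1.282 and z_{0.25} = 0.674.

n = 8 per group

For two independent groups with equal n: n = 2·((z_{α} + z_β) / d)².
z_{α} + z_β = 1.282 + 0.674 = 1.956.
n = 2 × (1.956 / 0.99)² = 2 × 1.976² = 2 × 3.90 = 7.8.
Round up to the next whole participant.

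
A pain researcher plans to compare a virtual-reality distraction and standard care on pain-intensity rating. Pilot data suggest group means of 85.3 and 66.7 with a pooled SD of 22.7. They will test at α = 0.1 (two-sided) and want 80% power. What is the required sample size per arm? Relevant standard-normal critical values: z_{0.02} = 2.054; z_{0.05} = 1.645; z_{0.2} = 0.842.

n = 19 per group

Cohen's d = |M₁ − M₂| / SD_pooled = |85.3 − 66.7| / 22.7 = 18.6 / 22.7 = 0.819.
For two independent groups with equal n: n = 2·((z_{α/2} + z_β) / d)².
z_{α/2} + z_β = 1.645 + 0.842 = 2.487.
n = 2 × (2.487 / 0.819)² = 2 × 3.037² = 2 × 9.22 = 18.4.
Round up to the next whole participant.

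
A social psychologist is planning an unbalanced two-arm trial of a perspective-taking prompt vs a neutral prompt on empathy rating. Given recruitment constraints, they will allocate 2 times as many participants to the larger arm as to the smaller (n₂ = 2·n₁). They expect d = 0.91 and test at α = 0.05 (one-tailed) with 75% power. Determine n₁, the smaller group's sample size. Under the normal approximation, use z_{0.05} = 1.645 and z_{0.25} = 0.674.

n₁ = 10

With allocation ratio k = n₂/n₁ = 2, Var(x̄₁−x̄₂) = σ²(1/n₁ + 1/(k·n₁)) = σ²·(k+1)/(k·n₁).
So n₁ = (1 + 1/k)·((z_{α} + z_β)/d)² = 1.500 × (2.319/0.91)².
n₁ = 1.500 × 6.49 = 9.7.
Round up: n₁ = 10, giving n₂ = 2 × 10 = 20.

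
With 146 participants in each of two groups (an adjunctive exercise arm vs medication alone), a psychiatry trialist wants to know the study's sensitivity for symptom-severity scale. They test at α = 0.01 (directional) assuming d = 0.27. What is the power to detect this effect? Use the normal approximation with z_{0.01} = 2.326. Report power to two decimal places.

For two equal groups, power = Φ(d·√(n/2) − z_{α}).
d·√(n/2) = 0.27 × √(146/2) = 0.27 × 8.544 = 2.307.
z_β = 2.307 − 2.326 = -0.019.
Power = Φ(-0.019) = 0.492.

power ≈ 0.49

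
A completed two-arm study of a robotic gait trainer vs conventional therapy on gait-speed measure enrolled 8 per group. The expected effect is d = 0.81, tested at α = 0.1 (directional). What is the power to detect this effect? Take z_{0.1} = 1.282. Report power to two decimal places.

power ≈ 0.63

For two equal groups, power = Φ(d·√(n/2) − z_{α}).
d·√(n/2) = 0.81 × √(8/2) = 0.81 × 2.000 = 1.620.
z_β = 1.620 − 1.282 = 0.338.
Power = Φ(0.338) = 0.632.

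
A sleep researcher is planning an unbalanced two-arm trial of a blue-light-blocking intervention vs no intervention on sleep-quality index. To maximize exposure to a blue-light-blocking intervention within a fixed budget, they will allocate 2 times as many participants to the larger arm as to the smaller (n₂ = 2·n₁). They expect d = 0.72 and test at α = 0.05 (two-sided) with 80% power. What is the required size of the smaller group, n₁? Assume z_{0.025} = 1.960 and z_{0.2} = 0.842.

With allocation ratio k = n₂/n₁ = 2, Var(x̄₁−x̄₂) = σ²(1/n₁ + 1/(k·n₁)) = σ²·(k+1)/(k·n₁).
So n₁ = (1 + 1/k)·((z_{α/2} + z_β)/d)² = 1.500 × (2.802/0.72)².
n₁ = 1.500 × 15.15 = 22.7.
Round up: n₁ = 23, giving n₂ = 2 × 23 = 46.

n₁ = 23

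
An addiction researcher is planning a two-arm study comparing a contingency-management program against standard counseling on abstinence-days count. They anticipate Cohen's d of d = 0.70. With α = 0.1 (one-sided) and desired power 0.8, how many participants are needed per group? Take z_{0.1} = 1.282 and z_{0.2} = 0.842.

n = 19 per group

For two independent groups with equal n: n = 2·((z_{α} + z_β) / d)².
z_{α} + z_β = 1.282 + 0.842 = 2.124.
n = 2 × (2.124 / 0.70)² = 2 × 3.034² = 2 × 9.21 = 18.4.
Round up to the next whole participant.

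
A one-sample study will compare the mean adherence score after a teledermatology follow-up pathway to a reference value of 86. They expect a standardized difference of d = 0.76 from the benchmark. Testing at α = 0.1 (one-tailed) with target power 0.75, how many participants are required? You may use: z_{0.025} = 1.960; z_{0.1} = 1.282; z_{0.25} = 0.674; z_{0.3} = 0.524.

n = 7

For a one-sample test: n = ((z_{α} + z_β) / d)².
z_{α} + z_β = 1.282 + 0.674 = 1.956.
n = (1.956 / 0.76)² = 2.574² = 6.62.
Round up.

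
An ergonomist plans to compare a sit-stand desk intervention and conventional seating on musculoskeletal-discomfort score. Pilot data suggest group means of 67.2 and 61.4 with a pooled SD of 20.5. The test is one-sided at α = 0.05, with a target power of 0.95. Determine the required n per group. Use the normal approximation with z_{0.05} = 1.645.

Cohen's d = |M₁ − M₂| / SD_pooled = |67.2 − 61.4| / 20.5 = 5.8 / 20.5 = 0.283.
For two independent groups with equal n: n = 2·((z_{α} + z_β) / d)².
z_{α} + z_β = 1.645 + 1.645 = 3.290.
n = 2 × (3.290 / 0.283)² = 2 × 11.625² = 2 × 135.15 = 270.3.
Round up to the next whole participant.

n = 271 per group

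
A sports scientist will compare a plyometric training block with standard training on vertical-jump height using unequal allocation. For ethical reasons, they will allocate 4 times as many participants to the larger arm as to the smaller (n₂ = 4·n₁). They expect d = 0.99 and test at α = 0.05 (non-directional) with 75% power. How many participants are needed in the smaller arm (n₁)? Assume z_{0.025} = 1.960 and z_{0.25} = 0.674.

n₁ = 9

With allocation ratio k = n₂/n₁ = 4, Var(x̄₁−x̄₂) = σ²(1/n₁ + 1/(k·n₁)) = σ²·(k+1)/(k·n₁).
So n₁ = (1 + 1/k)·((z_{α/2} + z_β)/d)² = 1.250 × (2.634/0.99)².
n₁ = 1.250 × 7.08 = 8.8.
Round up: n₁ = 9, giving n₂ = 4 × 9 = 36.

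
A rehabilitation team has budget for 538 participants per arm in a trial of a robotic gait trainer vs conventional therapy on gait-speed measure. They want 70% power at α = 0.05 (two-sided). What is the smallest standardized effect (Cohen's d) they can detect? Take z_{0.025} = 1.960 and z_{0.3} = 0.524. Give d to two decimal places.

For two independent groups of n = 538 each: d_min = (z_{α/2} + z_β)·√(2/n).
z-sum = 1.960 + 0.524 = 2.484.
d_min = 2.484 × √(2/538) = 2.484 × 0.0610 = 0.151.

d_min ≈ 0.15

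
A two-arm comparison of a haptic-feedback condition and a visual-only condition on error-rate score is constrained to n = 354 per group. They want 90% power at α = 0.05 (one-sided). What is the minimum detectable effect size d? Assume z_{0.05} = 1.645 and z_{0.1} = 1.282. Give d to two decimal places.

For two independent groups of n = 354 each: d_min = (z_{α} + z_β)·√(2/n).
z-sum = 1.645 + 1.282 = 2.927.
d_min = 2.927 × √(2/354) = 2.927 × 0.0752 = 0.220.

d_min ≈ 0.22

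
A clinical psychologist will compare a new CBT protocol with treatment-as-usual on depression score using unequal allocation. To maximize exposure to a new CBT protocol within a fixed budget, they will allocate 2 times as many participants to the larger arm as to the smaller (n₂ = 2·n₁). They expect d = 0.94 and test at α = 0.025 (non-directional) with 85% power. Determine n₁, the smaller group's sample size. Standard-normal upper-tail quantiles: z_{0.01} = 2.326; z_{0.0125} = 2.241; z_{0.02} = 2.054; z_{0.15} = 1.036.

n₁ = 19

With allocation ratio k = n₂/n₁ = 2, Var(x̄₁−x̄₂) = σ²(1/n₁ + 1/(k·n₁)) = σ²·(k+1)/(k·n₁).
So n₁ = (1 + 1/k)·((z_{α/2} + z_β)/d)² = 1.500 × (3.277/0.94)².
n₁ = 1.500 × 12.15 = 18.2.
Round up: n₁ = 19, giving n₂ = 2 × 19 = 38.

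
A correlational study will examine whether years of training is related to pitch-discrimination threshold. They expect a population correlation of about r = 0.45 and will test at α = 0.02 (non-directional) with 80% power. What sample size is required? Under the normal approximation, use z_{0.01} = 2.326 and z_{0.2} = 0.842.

n = 46

Fisher's z: C = ½·ln((1+r)/(1−r)) = ½·ln(2.6364) = 0.4847.
n = ((z_{α/2} + z_β)/C)² + 3.
(2.326 + 0.842) / 0.4847 = 3.168 / 0.4847 = 6.536.
n = 6.536² + 3 = 42.72 + 3 = 45.7.
Round up.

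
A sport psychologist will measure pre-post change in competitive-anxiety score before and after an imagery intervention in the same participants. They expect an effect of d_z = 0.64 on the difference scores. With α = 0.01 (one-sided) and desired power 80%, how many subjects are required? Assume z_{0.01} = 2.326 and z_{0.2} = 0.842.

For a paired (one-sample on differences) test: n = ((z_{α} + z_β) / d)².
z_{α} + z_β = 2.326 + 0.842 = 3.168.
n = (3.168 / 0.64)² = 4.950² = 24.50.
Round up.

n = 25 pairs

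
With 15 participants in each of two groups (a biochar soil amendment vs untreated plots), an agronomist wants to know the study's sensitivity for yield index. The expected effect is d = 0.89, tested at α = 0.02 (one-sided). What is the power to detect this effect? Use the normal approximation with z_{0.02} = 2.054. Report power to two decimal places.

power ≈ 0.65

For two equal groups, power = Φ(d·√(n/2) − z_{α}).
d·√(n/2) = 0.89 × √(15/2) = 0.89 × 2.739 = 2.437.
z_β = 2.437 − 2.054 = 0.383.
Power = Φ(0.383) = 0.649.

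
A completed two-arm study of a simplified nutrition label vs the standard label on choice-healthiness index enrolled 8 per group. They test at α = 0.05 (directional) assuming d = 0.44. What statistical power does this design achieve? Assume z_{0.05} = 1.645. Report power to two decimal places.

For two equal groups, power = Φ(d·√(n/2) − z_{α}).
d·√(n/2) = 0.44 × √(8/2) = 0.44 × 2.000 = 0.880.
z_β = 0.880 − 1.645 = -0.765.
Power = Φ(-0.765) = 0.222.

power ≈ 0.22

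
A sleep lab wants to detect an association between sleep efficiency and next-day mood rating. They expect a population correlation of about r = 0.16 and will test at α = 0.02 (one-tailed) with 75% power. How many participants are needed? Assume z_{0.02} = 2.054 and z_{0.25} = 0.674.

Fisher's z: C = ½·ln((1+r)/(1−r)) = ½·ln(1.3810) = 0.1614.
n = ((z_{α} + z_β)/C)² + 3.
(2.054 + 0.674) / 0.1614 = 2.728 / 0.1614 = 16.902.
n = 16.902² + 3 = 285.68 + 3 = 288.7.
Round up.

n = 289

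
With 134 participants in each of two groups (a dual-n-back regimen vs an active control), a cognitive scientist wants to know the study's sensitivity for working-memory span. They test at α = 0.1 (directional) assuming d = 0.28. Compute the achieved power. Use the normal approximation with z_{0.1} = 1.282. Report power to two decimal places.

For two equal groups, power = Φ(d·√(n/2) − z_{α}).
d·√(n/2) = 0.28 × √(134/2) = 0.28 × 8.185 = 2.292.
z_β = 2.292 − 1.282 = 1.010.
Power = Φ(1.010) = 0.844.

power ≈ 0.84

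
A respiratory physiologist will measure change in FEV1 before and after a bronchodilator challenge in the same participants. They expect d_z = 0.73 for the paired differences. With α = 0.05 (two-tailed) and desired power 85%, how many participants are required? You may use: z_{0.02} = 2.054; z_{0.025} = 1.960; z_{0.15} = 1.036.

For a paired (one-sample on differences) test: n = ((z_{α/2} + z_β) / d)².
z_{α/2} + z_β = 1.960 + 1.036 = 2.996.
n = (2.996 / 0.73)² = 4.104² = 16.84.
Round up.

n = 17 pairs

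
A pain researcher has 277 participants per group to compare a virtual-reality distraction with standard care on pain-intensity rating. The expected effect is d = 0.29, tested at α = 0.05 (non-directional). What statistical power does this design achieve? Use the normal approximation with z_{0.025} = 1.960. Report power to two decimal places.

power ≈ 0.93

For two equal groups, power = Φ(d·√(n/2) − z_{α/2}).
d·√(n/2) = 0.29 × √(277/2) = 0.29 × 11.769 = 3.413.
z_β = 3.413 − 1.960 = 1.453.
Power = Φ(1.453) = 0.927.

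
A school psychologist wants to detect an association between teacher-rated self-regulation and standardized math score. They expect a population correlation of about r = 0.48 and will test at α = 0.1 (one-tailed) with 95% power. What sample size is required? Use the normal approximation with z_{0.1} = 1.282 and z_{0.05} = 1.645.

n = 35

Fisher's z: C = ½·ln((1+r)/(1−r)) = ½·ln(2.8462) = 0.5230.
n = ((z_{α} + z_β)/C)² + 3.
(1.282 + 1.645) / 0.5230 = 2.927 / 0.5230 = 5.597.
n = 5.597² + 3 = 31.32 + 3 = 34.3.
Round up.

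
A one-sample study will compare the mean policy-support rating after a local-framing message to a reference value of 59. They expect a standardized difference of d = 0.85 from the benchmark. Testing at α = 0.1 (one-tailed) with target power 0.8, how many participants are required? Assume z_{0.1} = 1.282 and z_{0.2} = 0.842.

n = 7

For a one-sample test: n = ((z_{α} + z_β) / d)².
z_{α} + z_β = 1.282 + 0.842 = 2.124.
n = (2.124 / 0.85)² = 2.499² = 6.24.
Round up.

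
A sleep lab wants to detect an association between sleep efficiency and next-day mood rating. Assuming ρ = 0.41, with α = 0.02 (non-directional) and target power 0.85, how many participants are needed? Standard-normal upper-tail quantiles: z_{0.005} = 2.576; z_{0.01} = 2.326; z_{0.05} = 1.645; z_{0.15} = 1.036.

n = 63

Fisher's z: C = ½·ln((1+r)/(1−r)) = ½·ln(2.3898) = 0.4356.
n = ((z_{α/2} + z_β)/C)² + 3.
(2.326 + 1.036) / 0.4356 = 3.362 / 0.4356 = 7.718.
n = 7.718² + 3 = 59.57 + 3 = 62.6.
Round up.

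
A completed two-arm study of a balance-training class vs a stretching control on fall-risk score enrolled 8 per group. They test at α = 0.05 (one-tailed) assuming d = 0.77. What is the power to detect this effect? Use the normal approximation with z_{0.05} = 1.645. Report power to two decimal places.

power ≈ 0.46

For two equal groups, power = Φ(d·√(n/2) − z_{α}).
d·√(n/2) = 0.77 × √(8/2) = 0.77 × 2.000 = 1.540.
z_β = 1.540 − 1.645 = -0.105.
Power = Φ(-0.105) = 0.458.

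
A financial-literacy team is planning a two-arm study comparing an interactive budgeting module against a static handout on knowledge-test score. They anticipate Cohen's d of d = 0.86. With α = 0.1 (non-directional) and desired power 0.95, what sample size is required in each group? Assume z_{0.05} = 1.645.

n = 30 per group

For two independent groups with equal n: n = 2·((z_{α/2} + z_β) / d)².
z_{α/2} + z_β = 1.645 + 1.645 = 3.290.
n = 2 × (3.290 / 0.86)² = 2 × 3.826² = 2 × 14.64 = 29.3.
Round up to the next whole participant.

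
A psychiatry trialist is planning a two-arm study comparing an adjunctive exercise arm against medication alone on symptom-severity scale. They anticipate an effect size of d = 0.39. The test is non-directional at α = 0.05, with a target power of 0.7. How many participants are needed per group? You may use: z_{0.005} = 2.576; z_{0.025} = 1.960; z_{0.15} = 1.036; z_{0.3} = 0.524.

n = 82 per group

For two independent groups with equal n: n = 2·((z_{α/2} + z_β) / d)².
z_{α/2} + z_β = 1.960 + 0.524 = 2.484.
n = 2 × (2.484 / 0.39)² = 2 × 6.369² = 2 × 40.57 = 81.1.
Round up to the next whole participant.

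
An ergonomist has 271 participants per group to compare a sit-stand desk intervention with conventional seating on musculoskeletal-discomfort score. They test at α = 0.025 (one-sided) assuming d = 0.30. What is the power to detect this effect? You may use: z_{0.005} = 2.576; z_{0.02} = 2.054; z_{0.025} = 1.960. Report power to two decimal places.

For two equal groups, power = Φ(d·√(n/2) − z_{α}).
d·√(n/2) = 0.30 × √(271/2) = 0.30 × 11.640 = 3.492.
z_β = 3.492 − 1.960 = 1.532.
Power = Φ(1.532) = 0.937.

power ≈ 0.94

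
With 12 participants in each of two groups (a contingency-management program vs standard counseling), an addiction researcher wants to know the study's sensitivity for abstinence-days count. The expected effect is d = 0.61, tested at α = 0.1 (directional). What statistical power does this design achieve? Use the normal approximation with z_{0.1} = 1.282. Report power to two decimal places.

power ≈ 0.58

For two equal groups, power = Φ(d·√(n/2) − z_{α}).
d·√(n/2) = 0.61 × √(12/2) = 0.61 × 2.449 = 1.494.
z_β = 1.494 − 1.282 = 0.212.
Power = Φ(0.212) = 0.584.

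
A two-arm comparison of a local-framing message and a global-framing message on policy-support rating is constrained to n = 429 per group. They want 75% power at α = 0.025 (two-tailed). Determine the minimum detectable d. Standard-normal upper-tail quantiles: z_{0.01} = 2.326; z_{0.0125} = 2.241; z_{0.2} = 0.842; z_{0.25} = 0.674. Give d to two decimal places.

d_min ≈ 0.20

For two independent groups of n = 429 each: d_min = (z_{α/2} + z_β)·√(2/n).
z-sum = 2.241 + 0.674 = 2.915.
d_min = 2.915 × √(2/429) = 2.915 × 0.0683 = 0.199.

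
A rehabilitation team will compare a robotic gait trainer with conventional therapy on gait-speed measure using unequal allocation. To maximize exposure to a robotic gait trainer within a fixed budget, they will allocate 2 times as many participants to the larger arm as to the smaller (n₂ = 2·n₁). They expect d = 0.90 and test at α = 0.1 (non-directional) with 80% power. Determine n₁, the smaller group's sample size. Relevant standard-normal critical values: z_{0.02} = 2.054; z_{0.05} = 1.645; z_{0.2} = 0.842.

With allocation ratio k = n₂/n₁ = 2, Var(x̄₁−x̄₂) = σ²(1/n₁ + 1/(k·n₁)) = σ²·(k+1)/(k·n₁).
So n₁ = (1 + 1/k)·((z_{α/2} + z_β)/d)² = 1.500 × (2.487/0.90)².
n₁ = 1.500 × 7.64 = 11.5.
Round up: n₁ = 12, giving n₂ = 2 × 12 = 24.

n₁ = 12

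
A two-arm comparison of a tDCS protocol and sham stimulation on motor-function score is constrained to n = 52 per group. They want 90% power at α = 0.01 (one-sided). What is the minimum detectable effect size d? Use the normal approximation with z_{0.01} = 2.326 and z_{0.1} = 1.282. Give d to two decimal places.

For two independent groups of n = 52 each: d_min = (z_{α} + z_β)·√(2/n).
z-sum = 2.326 + 1.282 = 3.608.
d_min = 3.608 × √(2/52) = 3.608 × 0.1961 = 0.708.

d_min ≈ 0.71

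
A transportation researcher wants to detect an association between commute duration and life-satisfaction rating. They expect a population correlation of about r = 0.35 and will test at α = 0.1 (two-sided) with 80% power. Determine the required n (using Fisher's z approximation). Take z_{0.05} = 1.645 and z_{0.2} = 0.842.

Fisher's z: C = ½·ln((1+r)/(1−r)) = ½·ln(2.0769) = 0.3654.
n = ((z_{α/2} + z_β)/C)² + 3.
(1.645 + 0.842) / 0.3654 = 2.487 / 0.3654 = 6.806.
n = 6.806² + 3 = 46.32 + 3 = 49.3.
Round up.

n = 50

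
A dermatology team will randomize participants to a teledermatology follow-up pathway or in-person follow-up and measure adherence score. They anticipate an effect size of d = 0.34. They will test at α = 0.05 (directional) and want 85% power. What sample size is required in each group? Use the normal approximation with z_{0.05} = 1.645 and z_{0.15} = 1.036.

n = 125 per group

For two independent groups with equal n: n = 2·((z_{α} + z_β) / d)².
z_{α} + z_β = 1.645 + 1.036 = 2.681.
n = 2 × (2.681 / 0.34)² = 2 × 7.885² = 2 × 62.18 = 124.4.
Round up to the next whole participant.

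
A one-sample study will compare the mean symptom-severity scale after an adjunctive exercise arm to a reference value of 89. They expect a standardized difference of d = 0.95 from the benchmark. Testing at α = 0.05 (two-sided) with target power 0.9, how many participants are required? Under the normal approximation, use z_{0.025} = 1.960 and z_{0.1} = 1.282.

For a one-sample test: n = ((z_{α/2} + z_β) / d)².
z_{α/2} + z_β = 1.960 + 1.282 = 3.242.
n = (3.242 / 0.95)² = 3.413² = 11.65.
Round up.

n = 12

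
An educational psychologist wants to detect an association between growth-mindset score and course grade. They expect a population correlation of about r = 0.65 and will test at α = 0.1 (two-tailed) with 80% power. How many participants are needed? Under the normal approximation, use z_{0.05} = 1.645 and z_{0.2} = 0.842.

Fisher's z: C = ½·ln((1+r)/(1−r)) = ½·ln(4.7143) = 0.7753.
n = ((z_{α/2} + z_β)/C)² + 3.
(1.645 + 0.842) / 0.7753 = 2.487 / 0.7753 = 3.208.
n = 3.208² + 3 = 10.29 + 3 = 13.3.
Round up.

n = 14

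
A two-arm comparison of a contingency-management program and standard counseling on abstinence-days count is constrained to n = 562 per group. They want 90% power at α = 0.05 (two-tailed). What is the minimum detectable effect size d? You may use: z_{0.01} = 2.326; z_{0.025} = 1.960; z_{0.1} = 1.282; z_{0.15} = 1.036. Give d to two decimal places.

For two independent groups of n = 562 each: d_min = (z_{α/2} + z_β)·√(2/n).
z-sum = 1.960 + 1.282 = 3.242.
d_min = 3.242 × √(2/562) = 3.242 × 0.0597 = 0.193.

d_min ≈ 0.19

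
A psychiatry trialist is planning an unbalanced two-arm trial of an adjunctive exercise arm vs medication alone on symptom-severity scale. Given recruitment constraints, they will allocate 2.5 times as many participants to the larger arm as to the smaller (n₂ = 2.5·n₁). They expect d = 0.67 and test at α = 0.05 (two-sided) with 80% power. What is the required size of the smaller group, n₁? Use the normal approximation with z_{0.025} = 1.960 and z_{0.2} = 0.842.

With allocation ratio k = n₂/n₁ = 2.5, Var(x̄₁−x̄₂) = σ²(1/n₁ + 1/(k·n₁)) = σ²·(k+1)/(k·n₁).
So n₁ = (1 + 1/k)·((z_{α/2} + z_β)/d)² = 1.400 × (2.802/0.67)².
n₁ = 1.400 × 17.49 = 24.5.
Round up: n₁ = 25, giving n₂ = ⌈2.5 × 25⌉ = ⌈62.5⌉ = 63.

n₁ = 25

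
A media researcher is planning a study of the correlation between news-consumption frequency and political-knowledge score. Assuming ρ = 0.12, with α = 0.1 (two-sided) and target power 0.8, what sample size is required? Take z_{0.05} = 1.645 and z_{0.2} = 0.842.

Fisher's z: C = ½·ln((1+r)/(1−r)) = ½·ln(1.2727) = 0.1206.
n = ((z_{α/2} + z_β)/C)² + 3.
(1.645 + 0.842) / 0.1206 = 2.487 / 0.1206 = 20.622.
n = 20.622² + 3 = 425.26 + 3 = 428.3.
Round up.

n = 429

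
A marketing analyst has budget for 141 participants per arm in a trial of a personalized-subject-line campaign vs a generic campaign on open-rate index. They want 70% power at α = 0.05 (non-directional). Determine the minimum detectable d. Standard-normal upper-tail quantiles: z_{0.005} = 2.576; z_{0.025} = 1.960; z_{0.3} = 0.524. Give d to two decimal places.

d_min ≈ 0.30

For two independent groups of n = 141 each: d_min = (z_{α/2} + z_β)·√(2/n).
z-sum = 1.960 + 0.524 = 2.484.
d_min = 2.484 × √(2/141) = 2.484 × 0.1191 = 0.296.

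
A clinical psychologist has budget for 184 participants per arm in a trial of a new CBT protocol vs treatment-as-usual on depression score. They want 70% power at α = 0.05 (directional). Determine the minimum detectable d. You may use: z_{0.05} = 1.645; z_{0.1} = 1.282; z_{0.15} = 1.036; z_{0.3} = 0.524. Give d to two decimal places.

For two independent groups of n = 184 each: d_min = (z_{α} + z_β)·√(2/n).
z-sum = 1.645 + 0.524 = 2.169.
d_min = 2.169 × √(2/184) = 2.169 × 0.1043 = 0.226.

d_min ≈ 0.23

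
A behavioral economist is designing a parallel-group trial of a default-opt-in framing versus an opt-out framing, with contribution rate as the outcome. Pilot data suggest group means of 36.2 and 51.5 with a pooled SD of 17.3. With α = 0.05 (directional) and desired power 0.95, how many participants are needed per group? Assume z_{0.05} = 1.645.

Cohen's d = |M₁ − M₂| / SD_pooled = |36.2 − 51.5| / 17.3 = 15.3 / 17.3 = 0.884.
For two independent groups with equal n: n = 2·((z_{α} + z_β) / d)².
z_{α} + z_β = 1.645 + 1.645 = 3.290.
n = 2 × (3.290 / 0.884)² = 2 × 3.722² = 2 × 13.85 = 27.7.
Round up to the next whole participant.

n = 28 per group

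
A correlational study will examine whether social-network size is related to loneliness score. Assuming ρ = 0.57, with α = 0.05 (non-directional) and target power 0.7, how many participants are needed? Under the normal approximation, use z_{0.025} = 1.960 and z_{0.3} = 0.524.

n = 18

Fisher's z: C = ½·ln((1+r)/(1−r)) = ½·ln(3.6512) = 0.6475.
n = ((z_{α/2} + z_β)/C)² + 3.
(1.960 + 0.524) / 0.6475 = 2.484 / 0.6475 = 3.836.
n = 3.836² + 3 = 14.72 + 3 = 17.7.
Round up.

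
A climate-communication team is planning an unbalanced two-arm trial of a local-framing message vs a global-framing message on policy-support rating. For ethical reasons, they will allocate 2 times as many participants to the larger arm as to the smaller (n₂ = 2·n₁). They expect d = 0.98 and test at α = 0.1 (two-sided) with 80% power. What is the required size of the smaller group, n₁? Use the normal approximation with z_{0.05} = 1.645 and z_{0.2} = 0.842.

n₁ = 10

With allocation ratio k = n₂/n₁ = 2, Var(x̄₁−x̄₂) = σ²(1/n₁ + 1/(k·n₁)) = σ²·(k+1)/(k·n₁).
So n₁ = (1 + 1/k)·((z_{α/2} + z_β)/d)² = 1.500 × (2.487/0.98)².
n₁ = 1.500 × 6.44 = 9.7.
Round up: n₁ = 10, giving n₂ = 2 × 10 = 20.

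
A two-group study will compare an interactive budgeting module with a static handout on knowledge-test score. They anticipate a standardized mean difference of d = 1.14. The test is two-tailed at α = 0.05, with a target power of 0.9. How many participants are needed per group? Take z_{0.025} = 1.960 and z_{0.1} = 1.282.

For two independent groups with equal n: n = 2·((z_{α/2} + z_β) / d)².
z_{α/2} + z_β = 1.960 + 1.282 = 3.242.
n = 2 × (3.242 / 1.14)² = 2 × 2.844² = 2 × 8.09 = 16.2.
Round up to the next whole participant.

n = 17 per group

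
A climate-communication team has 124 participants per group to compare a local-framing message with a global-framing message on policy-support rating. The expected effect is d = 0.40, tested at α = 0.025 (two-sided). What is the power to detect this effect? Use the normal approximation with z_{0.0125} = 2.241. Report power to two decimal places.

power ≈ 0.82

For two equal groups, power = Φ(d·√(n/2) − z_{α/2}).
d·√(n/2) = 0.40 × √(124/2) = 0.40 × 7.874 = 3.150.
z_β = 3.150 − 2.241 = 0.909.
Power = Φ(0.909) = 0.818.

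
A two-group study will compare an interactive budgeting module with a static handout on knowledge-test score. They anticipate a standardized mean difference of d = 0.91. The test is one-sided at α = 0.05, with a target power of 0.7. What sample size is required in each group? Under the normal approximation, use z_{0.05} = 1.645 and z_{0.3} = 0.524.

For two independent groups with equal n: n = 2·((z_{α} + z_β) / d)².
z_{α} + z_β = 1.645 + 0.524 = 2.169.
n = 2 × (2.169 / 0.91)² = 2 × 2.384² = 2 × 5.68 = 11.4.
Round up to the next whole participant.

n = 12 per group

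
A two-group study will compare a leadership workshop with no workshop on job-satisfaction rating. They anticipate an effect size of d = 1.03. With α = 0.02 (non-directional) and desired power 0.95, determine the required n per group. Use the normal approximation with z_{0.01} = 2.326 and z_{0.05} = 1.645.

n = 30 per group

For two independent groups with equal n: n = 2·((z_{α/2} + z_β) / d)².
z_{α/2} + z_β = 2.326 + 1.645 = 3.971.
n = 2 × (3.971 / 1.03)² = 2 × 3.855² = 2 × 14.86 = 29.7.
Round up to the next whole participant.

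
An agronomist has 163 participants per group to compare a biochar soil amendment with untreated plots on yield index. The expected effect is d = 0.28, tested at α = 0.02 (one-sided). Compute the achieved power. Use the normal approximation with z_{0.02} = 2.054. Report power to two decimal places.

For two equal groups, power = Φ(d·√(n/2) − z_{α}).
d·√(n/2) = 0.28 × √(163/2) = 0.28 × 9.028 = 2.528.
z_β = 2.528 − 2.054 = 0.474.
Power = Φ(0.474) = 0.682.

power ≈ 0.68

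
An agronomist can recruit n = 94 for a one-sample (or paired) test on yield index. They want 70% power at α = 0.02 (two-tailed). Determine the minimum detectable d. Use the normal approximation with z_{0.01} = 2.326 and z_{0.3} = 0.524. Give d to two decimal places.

For a single sample (or paired design) of n = 94: d_min = (z_{α/2} + z_β)/√n.
z-sum = 2.326 + 0.524 = 2.850.
d_min = 2.850 / √94 = 2.850 / 9.695 = 0.294.

d_min ≈ 0.29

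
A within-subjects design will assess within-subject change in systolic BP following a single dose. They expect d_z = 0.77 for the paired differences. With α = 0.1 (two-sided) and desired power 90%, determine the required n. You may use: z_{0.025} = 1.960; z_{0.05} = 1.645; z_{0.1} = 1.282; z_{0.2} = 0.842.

n = 15 pairs

For a paired (one-sample on differences) test: n = ((z_{α/2} + z_β) / d)².
z_{α/2} + z_β = 1.645 + 1.282 = 2.927.
n = (2.927 / 0.77)² = 3.801² = 14.45.
Round up.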